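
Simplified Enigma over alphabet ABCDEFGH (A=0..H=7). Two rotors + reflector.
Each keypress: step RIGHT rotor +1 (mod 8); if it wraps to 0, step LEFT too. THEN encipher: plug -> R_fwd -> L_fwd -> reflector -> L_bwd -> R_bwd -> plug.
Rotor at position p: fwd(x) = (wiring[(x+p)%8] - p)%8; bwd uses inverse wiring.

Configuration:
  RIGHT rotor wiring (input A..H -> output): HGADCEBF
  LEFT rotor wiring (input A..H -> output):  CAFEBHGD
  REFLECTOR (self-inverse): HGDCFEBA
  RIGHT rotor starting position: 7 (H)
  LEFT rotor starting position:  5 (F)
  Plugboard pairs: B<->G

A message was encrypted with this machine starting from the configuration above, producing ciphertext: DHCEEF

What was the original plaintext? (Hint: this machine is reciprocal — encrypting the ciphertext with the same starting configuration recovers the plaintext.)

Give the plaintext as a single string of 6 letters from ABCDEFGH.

Char 1 ('D'): step: R->0, L->6 (L advanced); D->plug->D->R->D->L->C->refl->D->L'->G->R'->B->plug->G
Char 2 ('H'): step: R->1, L=6; H->plug->H->R->G->L->D->refl->C->L'->D->R'->E->plug->E
Char 3 ('C'): step: R->2, L=6; C->plug->C->R->A->L->A->refl->H->L'->E->R'->H->plug->H
Char 4 ('E'): step: R->3, L=6; E->plug->E->R->C->L->E->refl->F->L'->B->R'->C->plug->C
Char 5 ('E'): step: R->4, L=6; E->plug->E->R->D->L->C->refl->D->L'->G->R'->A->plug->A
Char 6 ('F'): step: R->5, L=6; F->plug->F->R->D->L->C->refl->D->L'->G->R'->G->plug->B

Answer: GEHCAB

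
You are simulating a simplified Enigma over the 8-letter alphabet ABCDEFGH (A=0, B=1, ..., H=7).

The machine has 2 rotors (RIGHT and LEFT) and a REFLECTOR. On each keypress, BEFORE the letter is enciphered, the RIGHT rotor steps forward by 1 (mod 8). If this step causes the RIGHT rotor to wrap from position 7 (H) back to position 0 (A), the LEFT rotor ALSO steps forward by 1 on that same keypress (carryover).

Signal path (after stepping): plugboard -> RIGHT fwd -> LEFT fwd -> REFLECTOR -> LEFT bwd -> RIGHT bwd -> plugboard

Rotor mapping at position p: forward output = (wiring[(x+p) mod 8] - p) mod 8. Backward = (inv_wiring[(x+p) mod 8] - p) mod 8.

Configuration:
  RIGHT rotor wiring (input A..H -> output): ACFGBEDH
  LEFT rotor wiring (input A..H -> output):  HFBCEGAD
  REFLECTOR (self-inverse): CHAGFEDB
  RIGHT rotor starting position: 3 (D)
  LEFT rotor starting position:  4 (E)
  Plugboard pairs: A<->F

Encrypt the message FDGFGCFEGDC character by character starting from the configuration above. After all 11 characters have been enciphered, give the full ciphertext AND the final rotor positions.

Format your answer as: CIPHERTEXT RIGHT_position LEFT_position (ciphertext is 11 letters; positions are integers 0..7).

Answer: DEFBAGBFHHB 6 5

Derivation:
Char 1 ('F'): step: R->4, L=4; F->plug->A->R->F->L->B->refl->H->L'->D->R'->D->plug->D
Char 2 ('D'): step: R->5, L=4; D->plug->D->R->D->L->H->refl->B->L'->F->R'->E->plug->E
Char 3 ('G'): step: R->6, L=4; G->plug->G->R->D->L->H->refl->B->L'->F->R'->A->plug->F
Char 4 ('F'): step: R->7, L=4; F->plug->A->R->A->L->A->refl->C->L'->B->R'->B->plug->B
Char 5 ('G'): step: R->0, L->5 (L advanced); G->plug->G->R->D->L->C->refl->A->L'->E->R'->F->plug->A
Char 6 ('C'): step: R->1, L=5; C->plug->C->R->F->L->E->refl->F->L'->G->R'->G->plug->G
Char 7 ('F'): step: R->2, L=5; F->plug->A->R->D->L->C->refl->A->L'->E->R'->B->plug->B
Char 8 ('E'): step: R->3, L=5; E->plug->E->R->E->L->A->refl->C->L'->D->R'->A->plug->F
Char 9 ('G'): step: R->4, L=5; G->plug->G->R->B->L->D->refl->G->L'->C->R'->H->plug->H
Char 10 ('D'): step: R->5, L=5; D->plug->D->R->D->L->C->refl->A->L'->E->R'->H->plug->H
Char 11 ('C'): step: R->6, L=5; C->plug->C->R->C->L->G->refl->D->L'->B->R'->B->plug->B
Final: ciphertext=DEFBAGBFHHB, RIGHT=6, LEFT=5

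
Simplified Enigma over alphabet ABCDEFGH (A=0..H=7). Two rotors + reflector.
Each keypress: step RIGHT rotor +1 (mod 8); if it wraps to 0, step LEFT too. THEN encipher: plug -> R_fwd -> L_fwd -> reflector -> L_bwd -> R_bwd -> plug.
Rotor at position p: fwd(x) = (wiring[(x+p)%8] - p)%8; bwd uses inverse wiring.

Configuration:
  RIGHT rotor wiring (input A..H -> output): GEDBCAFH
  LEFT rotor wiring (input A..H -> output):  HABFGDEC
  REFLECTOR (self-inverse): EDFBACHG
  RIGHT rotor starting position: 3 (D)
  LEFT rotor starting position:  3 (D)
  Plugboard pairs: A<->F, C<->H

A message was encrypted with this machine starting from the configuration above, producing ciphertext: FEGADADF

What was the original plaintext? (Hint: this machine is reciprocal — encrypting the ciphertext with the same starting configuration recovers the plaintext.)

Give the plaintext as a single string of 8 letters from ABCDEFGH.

Char 1 ('F'): step: R->4, L=3; F->plug->A->R->G->L->F->refl->C->L'->A->R'->F->plug->A
Char 2 ('E'): step: R->5, L=3; E->plug->E->R->H->L->G->refl->H->L'->E->R'->G->plug->G
Char 3 ('G'): step: R->6, L=3; G->plug->G->R->E->L->H->refl->G->L'->H->R'->A->plug->F
Char 4 ('A'): step: R->7, L=3; A->plug->F->R->D->L->B->refl->D->L'->B->R'->G->plug->G
Char 5 ('D'): step: R->0, L->4 (L advanced); D->plug->D->R->B->L->H->refl->G->L'->D->R'->C->plug->H
Char 6 ('A'): step: R->1, L=4; A->plug->F->R->E->L->D->refl->B->L'->H->R'->E->plug->E
Char 7 ('D'): step: R->2, L=4; D->plug->D->R->G->L->F->refl->C->L'->A->R'->C->plug->H
Char 8 ('F'): step: R->3, L=4; F->plug->A->R->G->L->F->refl->C->L'->A->R'->H->plug->C

Answer: AGFGHEHC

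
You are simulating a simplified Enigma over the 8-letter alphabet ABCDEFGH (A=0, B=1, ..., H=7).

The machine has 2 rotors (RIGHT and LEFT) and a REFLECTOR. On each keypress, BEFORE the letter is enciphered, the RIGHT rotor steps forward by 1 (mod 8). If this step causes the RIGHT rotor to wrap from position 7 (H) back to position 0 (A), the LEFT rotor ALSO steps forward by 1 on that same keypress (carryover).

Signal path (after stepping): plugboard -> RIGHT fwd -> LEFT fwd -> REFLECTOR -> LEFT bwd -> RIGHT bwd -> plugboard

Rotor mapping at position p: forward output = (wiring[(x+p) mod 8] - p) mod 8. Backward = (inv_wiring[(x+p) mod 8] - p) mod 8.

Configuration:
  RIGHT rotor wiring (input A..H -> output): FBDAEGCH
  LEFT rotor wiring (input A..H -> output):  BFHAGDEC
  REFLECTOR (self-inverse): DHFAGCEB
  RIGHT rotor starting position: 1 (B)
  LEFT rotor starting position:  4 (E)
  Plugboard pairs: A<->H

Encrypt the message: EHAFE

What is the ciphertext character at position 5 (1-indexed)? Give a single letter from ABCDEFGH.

Char 1 ('E'): step: R->2, L=4; E->plug->E->R->A->L->C->refl->F->L'->E->R'->D->plug->D
Char 2 ('H'): step: R->3, L=4; H->plug->A->R->F->L->B->refl->H->L'->B->R'->B->plug->B
Char 3 ('A'): step: R->4, L=4; A->plug->H->R->E->L->F->refl->C->L'->A->R'->A->plug->H
Char 4 ('F'): step: R->5, L=4; F->plug->F->R->G->L->D->refl->A->L'->C->R'->C->plug->C
Char 5 ('E'): step: R->6, L=4; E->plug->E->R->F->L->B->refl->H->L'->B->R'->B->plug->B

B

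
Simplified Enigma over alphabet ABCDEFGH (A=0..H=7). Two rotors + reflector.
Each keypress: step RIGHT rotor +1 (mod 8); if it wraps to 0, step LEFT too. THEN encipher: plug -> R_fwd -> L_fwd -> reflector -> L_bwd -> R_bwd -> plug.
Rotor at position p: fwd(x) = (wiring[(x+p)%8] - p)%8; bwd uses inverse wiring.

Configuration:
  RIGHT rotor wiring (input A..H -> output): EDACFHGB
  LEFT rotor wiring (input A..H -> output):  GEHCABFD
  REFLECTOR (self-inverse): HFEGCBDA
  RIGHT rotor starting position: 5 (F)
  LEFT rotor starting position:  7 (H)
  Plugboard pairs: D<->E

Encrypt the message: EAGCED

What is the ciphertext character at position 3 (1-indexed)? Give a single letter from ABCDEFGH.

Char 1 ('E'): step: R->6, L=7; E->plug->D->R->F->L->B->refl->F->L'->C->R'->E->plug->D
Char 2 ('A'): step: R->7, L=7; A->plug->A->R->C->L->F->refl->B->L'->F->R'->B->plug->B
Char 3 ('G'): step: R->0, L->0 (L advanced); G->plug->G->R->G->L->F->refl->B->L'->F->R'->E->plug->D

D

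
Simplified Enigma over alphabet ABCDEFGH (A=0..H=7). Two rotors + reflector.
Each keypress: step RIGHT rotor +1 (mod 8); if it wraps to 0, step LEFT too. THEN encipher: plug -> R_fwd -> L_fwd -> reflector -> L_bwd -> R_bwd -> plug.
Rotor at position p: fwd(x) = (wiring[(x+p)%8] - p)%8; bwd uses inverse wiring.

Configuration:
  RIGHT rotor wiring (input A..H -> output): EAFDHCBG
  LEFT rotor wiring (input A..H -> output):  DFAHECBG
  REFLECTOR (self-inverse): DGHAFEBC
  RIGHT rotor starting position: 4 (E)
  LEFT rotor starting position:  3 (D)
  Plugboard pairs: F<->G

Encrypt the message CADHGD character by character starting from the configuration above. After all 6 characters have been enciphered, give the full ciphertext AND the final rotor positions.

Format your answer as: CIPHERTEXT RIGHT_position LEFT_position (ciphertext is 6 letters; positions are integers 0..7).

Answer: EFHGAE 2 4

Derivation:
Char 1 ('C'): step: R->5, L=3; C->plug->C->R->B->L->B->refl->G->L'->D->R'->E->plug->E
Char 2 ('A'): step: R->6, L=3; A->plug->A->R->D->L->G->refl->B->L'->B->R'->G->plug->F
Char 3 ('D'): step: R->7, L=3; D->plug->D->R->G->L->C->refl->H->L'->C->R'->H->plug->H
Char 4 ('H'): step: R->0, L->4 (L advanced); H->plug->H->R->G->L->E->refl->F->L'->C->R'->F->plug->G
Char 5 ('G'): step: R->1, L=4; G->plug->F->R->A->L->A->refl->D->L'->H->R'->A->plug->A
Char 6 ('D'): step: R->2, L=4; D->plug->D->R->A->L->A->refl->D->L'->H->R'->E->plug->E
Final: ciphertext=EFHGAE, RIGHT=2, LEFT=4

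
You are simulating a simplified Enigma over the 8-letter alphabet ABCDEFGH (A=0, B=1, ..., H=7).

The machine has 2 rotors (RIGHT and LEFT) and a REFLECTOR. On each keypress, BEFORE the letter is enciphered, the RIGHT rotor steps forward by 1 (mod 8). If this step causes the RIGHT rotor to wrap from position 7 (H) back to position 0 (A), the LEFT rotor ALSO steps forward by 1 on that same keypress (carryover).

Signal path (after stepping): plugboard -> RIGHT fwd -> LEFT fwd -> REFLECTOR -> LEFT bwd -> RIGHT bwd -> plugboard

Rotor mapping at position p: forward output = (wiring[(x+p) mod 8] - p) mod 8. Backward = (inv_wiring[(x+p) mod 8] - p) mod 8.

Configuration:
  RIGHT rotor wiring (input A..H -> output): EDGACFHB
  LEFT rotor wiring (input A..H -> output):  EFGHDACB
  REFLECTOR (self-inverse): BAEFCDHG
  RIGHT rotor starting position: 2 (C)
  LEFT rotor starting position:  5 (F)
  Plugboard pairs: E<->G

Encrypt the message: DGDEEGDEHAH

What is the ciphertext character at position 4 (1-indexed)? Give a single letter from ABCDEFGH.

Char 1 ('D'): step: R->3, L=5; D->plug->D->R->E->L->A->refl->B->L'->F->R'->A->plug->A
Char 2 ('G'): step: R->4, L=5; G->plug->E->R->A->L->D->refl->F->L'->B->R'->B->plug->B
Char 3 ('D'): step: R->5, L=5; D->plug->D->R->H->L->G->refl->H->L'->D->R'->G->plug->E
Char 4 ('E'): step: R->6, L=5; E->plug->G->R->E->L->A->refl->B->L'->F->R'->D->plug->D

D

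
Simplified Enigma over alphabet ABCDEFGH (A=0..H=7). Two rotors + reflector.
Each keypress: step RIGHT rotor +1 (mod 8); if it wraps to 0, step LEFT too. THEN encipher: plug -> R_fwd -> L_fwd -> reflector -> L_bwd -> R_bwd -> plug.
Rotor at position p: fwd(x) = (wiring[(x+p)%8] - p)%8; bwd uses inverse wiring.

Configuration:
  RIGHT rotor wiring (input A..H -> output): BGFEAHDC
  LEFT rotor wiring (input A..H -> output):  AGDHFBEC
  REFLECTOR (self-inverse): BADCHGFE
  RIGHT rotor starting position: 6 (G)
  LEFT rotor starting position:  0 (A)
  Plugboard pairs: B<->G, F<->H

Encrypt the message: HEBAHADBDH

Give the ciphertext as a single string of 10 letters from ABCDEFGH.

Answer: FFABCDGDFB

Derivation:
Char 1 ('H'): step: R->7, L=0; H->plug->F->R->B->L->G->refl->F->L'->E->R'->H->plug->F
Char 2 ('E'): step: R->0, L->1 (L advanced); E->plug->E->R->A->L->F->refl->G->L'->C->R'->H->plug->F
Char 3 ('B'): step: R->1, L=1; B->plug->G->R->B->L->C->refl->D->L'->F->R'->A->plug->A
Char 4 ('A'): step: R->2, L=1; A->plug->A->R->D->L->E->refl->H->L'->H->R'->G->plug->B
Char 5 ('H'): step: R->3, L=1; H->plug->F->R->G->L->B->refl->A->L'->E->R'->C->plug->C
Char 6 ('A'): step: R->4, L=1; A->plug->A->R->E->L->A->refl->B->L'->G->R'->D->plug->D
Char 7 ('D'): step: R->5, L=1; D->plug->D->R->E->L->A->refl->B->L'->G->R'->B->plug->G
Char 8 ('B'): step: R->6, L=1; B->plug->G->R->C->L->G->refl->F->L'->A->R'->D->plug->D
Char 9 ('D'): step: R->7, L=1; D->plug->D->R->G->L->B->refl->A->L'->E->R'->H->plug->F
Char 10 ('H'): step: R->0, L->2 (L advanced); H->plug->F->R->H->L->E->refl->H->L'->D->R'->G->plug->B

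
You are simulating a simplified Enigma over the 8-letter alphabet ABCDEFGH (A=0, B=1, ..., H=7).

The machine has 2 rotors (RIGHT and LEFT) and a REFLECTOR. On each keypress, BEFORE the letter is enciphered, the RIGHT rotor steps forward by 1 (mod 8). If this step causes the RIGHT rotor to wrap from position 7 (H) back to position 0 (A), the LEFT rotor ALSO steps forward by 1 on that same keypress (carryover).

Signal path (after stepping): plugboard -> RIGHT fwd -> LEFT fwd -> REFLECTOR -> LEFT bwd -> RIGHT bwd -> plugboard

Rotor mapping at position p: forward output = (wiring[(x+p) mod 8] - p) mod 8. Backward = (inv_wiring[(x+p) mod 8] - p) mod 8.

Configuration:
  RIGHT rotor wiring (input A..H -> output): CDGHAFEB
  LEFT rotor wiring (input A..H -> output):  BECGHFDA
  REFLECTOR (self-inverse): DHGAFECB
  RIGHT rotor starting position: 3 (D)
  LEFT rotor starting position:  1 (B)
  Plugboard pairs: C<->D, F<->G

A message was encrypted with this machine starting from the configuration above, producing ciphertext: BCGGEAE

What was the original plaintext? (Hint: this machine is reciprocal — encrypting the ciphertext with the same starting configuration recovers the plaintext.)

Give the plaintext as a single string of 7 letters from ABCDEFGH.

Answer: EHAFBHH

Derivation:
Char 1 ('B'): step: R->4, L=1; B->plug->B->R->B->L->B->refl->H->L'->G->R'->E->plug->E
Char 2 ('C'): step: R->5, L=1; C->plug->D->R->F->L->C->refl->G->L'->D->R'->H->plug->H
Char 3 ('G'): step: R->6, L=1; G->plug->F->R->B->L->B->refl->H->L'->G->R'->A->plug->A
Char 4 ('G'): step: R->7, L=1; G->plug->F->R->B->L->B->refl->H->L'->G->R'->G->plug->F
Char 5 ('E'): step: R->0, L->2 (L advanced); E->plug->E->R->A->L->A->refl->D->L'->D->R'->B->plug->B
Char 6 ('A'): step: R->1, L=2; A->plug->A->R->C->L->F->refl->E->L'->B->R'->H->plug->H
Char 7 ('E'): step: R->2, L=2; E->plug->E->R->C->L->F->refl->E->L'->B->R'->H->plug->H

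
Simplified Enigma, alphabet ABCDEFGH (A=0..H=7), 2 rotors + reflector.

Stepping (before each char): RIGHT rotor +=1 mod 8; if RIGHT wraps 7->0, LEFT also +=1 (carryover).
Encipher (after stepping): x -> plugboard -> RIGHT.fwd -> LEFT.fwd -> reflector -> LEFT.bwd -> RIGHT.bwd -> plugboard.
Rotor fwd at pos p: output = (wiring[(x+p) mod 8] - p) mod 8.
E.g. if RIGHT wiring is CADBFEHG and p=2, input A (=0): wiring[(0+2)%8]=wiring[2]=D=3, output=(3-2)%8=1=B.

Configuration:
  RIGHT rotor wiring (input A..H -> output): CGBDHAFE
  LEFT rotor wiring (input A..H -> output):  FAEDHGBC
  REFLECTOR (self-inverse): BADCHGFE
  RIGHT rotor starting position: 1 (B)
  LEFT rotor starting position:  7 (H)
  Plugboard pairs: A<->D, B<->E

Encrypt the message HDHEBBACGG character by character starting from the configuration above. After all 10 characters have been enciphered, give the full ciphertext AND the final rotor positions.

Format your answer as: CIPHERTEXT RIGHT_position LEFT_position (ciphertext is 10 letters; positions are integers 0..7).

Answer: AFACGHBFCF 3 0

Derivation:
Char 1 ('H'): step: R->2, L=7; H->plug->H->R->E->L->E->refl->H->L'->G->R'->D->plug->A
Char 2 ('D'): step: R->3, L=7; D->plug->A->R->A->L->D->refl->C->L'->H->R'->F->plug->F
Char 3 ('H'): step: R->4, L=7; H->plug->H->R->H->L->C->refl->D->L'->A->R'->D->plug->A
Char 4 ('E'): step: R->5, L=7; E->plug->B->R->A->L->D->refl->C->L'->H->R'->C->plug->C
Char 5 ('B'): step: R->6, L=7; B->plug->E->R->D->L->F->refl->G->L'->B->R'->G->plug->G
Char 6 ('B'): step: R->7, L=7; B->plug->E->R->E->L->E->refl->H->L'->G->R'->H->plug->H
Char 7 ('A'): step: R->0, L->0 (L advanced); A->plug->D->R->D->L->D->refl->C->L'->H->R'->E->plug->B
Char 8 ('C'): step: R->1, L=0; C->plug->C->R->C->L->E->refl->H->L'->E->R'->F->plug->F
Char 9 ('G'): step: R->2, L=0; G->plug->G->R->A->L->F->refl->G->L'->F->R'->C->plug->C
Char 10 ('G'): step: R->3, L=0; G->plug->G->R->D->L->D->refl->C->L'->H->R'->F->plug->F
Final: ciphertext=AFACGHBFCF, RIGHT=3, LEFT=0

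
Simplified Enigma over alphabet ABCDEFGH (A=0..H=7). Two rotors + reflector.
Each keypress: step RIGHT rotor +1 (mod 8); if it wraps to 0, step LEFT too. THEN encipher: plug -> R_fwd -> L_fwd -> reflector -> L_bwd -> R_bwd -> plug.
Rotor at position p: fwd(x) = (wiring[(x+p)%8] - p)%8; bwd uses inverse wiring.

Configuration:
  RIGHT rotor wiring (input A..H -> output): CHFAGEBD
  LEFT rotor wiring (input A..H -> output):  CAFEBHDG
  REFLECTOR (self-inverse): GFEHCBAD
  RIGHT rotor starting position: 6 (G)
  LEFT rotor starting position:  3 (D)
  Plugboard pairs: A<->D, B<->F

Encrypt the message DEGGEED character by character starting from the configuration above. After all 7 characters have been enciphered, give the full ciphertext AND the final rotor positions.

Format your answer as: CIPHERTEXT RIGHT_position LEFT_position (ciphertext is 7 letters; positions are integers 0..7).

Answer: GAHFAFF 5 4

Derivation:
Char 1 ('D'): step: R->7, L=3; D->plug->A->R->E->L->D->refl->H->L'->F->R'->G->plug->G
Char 2 ('E'): step: R->0, L->4 (L advanced); E->plug->E->R->G->L->B->refl->F->L'->A->R'->D->plug->A
Char 3 ('G'): step: R->1, L=4; G->plug->G->R->C->L->H->refl->D->L'->B->R'->H->plug->H
Char 4 ('G'): step: R->2, L=4; G->plug->G->R->A->L->F->refl->B->L'->G->R'->B->plug->F
Char 5 ('E'): step: R->3, L=4; E->plug->E->R->A->L->F->refl->B->L'->G->R'->D->plug->A
Char 6 ('E'): step: R->4, L=4; E->plug->E->R->G->L->B->refl->F->L'->A->R'->B->plug->F
Char 7 ('D'): step: R->5, L=4; D->plug->A->R->H->L->A->refl->G->L'->E->R'->B->plug->F
Final: ciphertext=GAHFAFF, RIGHT=5, LEFT=4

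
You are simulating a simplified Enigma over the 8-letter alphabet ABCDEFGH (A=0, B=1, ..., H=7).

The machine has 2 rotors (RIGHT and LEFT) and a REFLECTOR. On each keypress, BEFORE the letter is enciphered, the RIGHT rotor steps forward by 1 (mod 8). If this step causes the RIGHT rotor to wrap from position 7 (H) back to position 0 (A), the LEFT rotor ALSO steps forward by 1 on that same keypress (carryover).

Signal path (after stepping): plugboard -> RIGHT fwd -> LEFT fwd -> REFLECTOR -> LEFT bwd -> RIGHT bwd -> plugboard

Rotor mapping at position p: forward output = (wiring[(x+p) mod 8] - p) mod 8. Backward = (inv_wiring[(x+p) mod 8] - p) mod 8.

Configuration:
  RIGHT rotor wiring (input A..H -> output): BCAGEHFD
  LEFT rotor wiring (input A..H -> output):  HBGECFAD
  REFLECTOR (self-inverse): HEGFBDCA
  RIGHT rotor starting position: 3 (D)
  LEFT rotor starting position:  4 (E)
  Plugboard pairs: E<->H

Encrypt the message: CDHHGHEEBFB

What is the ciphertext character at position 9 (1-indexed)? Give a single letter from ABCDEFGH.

Char 1 ('C'): step: R->4, L=4; C->plug->C->R->B->L->B->refl->E->L'->C->R'->H->plug->E
Char 2 ('D'): step: R->5, L=4; D->plug->D->R->E->L->D->refl->F->L'->F->R'->E->plug->H
Char 3 ('H'): step: R->6, L=4; H->plug->E->R->C->L->E->refl->B->L'->B->R'->H->plug->E
Char 4 ('H'): step: R->7, L=4; H->plug->E->R->H->L->A->refl->H->L'->D->R'->C->plug->C
Char 5 ('G'): step: R->0, L->5 (L advanced); G->plug->G->R->F->L->B->refl->E->L'->E->R'->E->plug->H
Char 6 ('H'): step: R->1, L=5; H->plug->E->R->G->L->H->refl->A->L'->A->R'->H->plug->E
Char 7 ('E'): step: R->2, L=5; E->plug->H->R->A->L->A->refl->H->L'->G->R'->A->plug->A
Char 8 ('E'): step: R->3, L=5; E->plug->H->R->F->L->B->refl->E->L'->E->R'->C->plug->C
Char 9 ('B'): step: R->4, L=5; B->plug->B->R->D->L->C->refl->G->L'->C->R'->H->plug->E

E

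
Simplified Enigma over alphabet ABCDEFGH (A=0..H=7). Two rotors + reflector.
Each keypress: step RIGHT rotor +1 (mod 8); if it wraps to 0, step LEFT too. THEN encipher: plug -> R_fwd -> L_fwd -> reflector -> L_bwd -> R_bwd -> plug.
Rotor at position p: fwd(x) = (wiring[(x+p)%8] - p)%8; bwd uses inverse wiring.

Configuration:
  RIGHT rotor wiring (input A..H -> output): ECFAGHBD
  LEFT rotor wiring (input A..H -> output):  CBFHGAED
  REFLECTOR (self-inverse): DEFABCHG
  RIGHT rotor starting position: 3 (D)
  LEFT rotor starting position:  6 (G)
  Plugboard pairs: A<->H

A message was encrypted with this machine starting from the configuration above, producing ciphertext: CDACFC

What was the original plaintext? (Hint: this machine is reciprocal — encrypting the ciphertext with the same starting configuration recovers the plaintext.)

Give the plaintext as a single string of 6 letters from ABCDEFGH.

Char 1 ('C'): step: R->4, L=6; C->plug->C->R->F->L->B->refl->E->L'->C->R'->A->plug->H
Char 2 ('D'): step: R->5, L=6; D->plug->D->R->H->L->C->refl->F->L'->B->R'->H->plug->A
Char 3 ('A'): step: R->6, L=6; A->plug->H->R->B->L->F->refl->C->L'->H->R'->E->plug->E
Char 4 ('C'): step: R->7, L=6; C->plug->C->R->D->L->D->refl->A->L'->G->R'->D->plug->D
Char 5 ('F'): step: R->0, L->7 (L advanced); F->plug->F->R->H->L->F->refl->C->L'->C->R'->B->plug->B
Char 6 ('C'): step: R->1, L=7; C->plug->C->R->H->L->F->refl->C->L'->C->R'->G->plug->G

Answer: HAEDBG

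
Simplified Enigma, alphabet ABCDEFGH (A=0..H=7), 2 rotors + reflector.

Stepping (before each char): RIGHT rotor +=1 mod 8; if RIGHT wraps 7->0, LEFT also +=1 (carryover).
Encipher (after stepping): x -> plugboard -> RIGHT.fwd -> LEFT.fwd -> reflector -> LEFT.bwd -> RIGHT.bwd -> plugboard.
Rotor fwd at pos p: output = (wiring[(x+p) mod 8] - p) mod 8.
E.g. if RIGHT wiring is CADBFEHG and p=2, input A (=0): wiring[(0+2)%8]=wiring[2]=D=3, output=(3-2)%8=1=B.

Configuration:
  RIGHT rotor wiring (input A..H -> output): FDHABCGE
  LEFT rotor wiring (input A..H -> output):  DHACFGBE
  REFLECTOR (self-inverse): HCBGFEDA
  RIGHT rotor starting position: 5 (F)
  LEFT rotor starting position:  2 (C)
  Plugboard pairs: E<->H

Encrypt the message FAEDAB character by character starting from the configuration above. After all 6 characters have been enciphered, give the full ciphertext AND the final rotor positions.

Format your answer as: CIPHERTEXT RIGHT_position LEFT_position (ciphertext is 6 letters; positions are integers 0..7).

Answer: ABHFDC 3 3

Derivation:
Char 1 ('F'): step: R->6, L=2; F->plug->F->R->C->L->D->refl->G->L'->A->R'->A->plug->A
Char 2 ('A'): step: R->7, L=2; A->plug->A->R->F->L->C->refl->B->L'->G->R'->B->plug->B
Char 3 ('E'): step: R->0, L->3 (L advanced); E->plug->H->R->E->L->B->refl->C->L'->B->R'->E->plug->H
Char 4 ('D'): step: R->1, L=3; D->plug->D->R->A->L->H->refl->A->L'->F->R'->F->plug->F
Char 5 ('A'): step: R->2, L=3; A->plug->A->R->F->L->A->refl->H->L'->A->R'->D->plug->D
Char 6 ('B'): step: R->3, L=3; B->plug->B->R->G->L->E->refl->F->L'->H->R'->C->plug->C
Final: ciphertext=ABHFDC, RIGHT=3, LEFT=3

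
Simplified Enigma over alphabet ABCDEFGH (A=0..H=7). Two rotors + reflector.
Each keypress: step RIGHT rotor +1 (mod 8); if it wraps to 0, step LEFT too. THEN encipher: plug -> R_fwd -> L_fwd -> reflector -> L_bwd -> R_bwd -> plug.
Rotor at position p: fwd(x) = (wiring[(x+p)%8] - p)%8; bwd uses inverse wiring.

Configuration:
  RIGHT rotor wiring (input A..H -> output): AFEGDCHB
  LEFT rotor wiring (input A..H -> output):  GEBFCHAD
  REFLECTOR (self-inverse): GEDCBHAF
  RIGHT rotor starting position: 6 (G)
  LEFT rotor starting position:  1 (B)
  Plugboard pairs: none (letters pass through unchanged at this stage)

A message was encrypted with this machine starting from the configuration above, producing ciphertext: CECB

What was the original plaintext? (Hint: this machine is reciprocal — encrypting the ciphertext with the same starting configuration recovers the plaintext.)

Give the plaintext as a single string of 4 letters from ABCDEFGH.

Answer: HAFA

Derivation:
Char 1 ('C'): step: R->7, L=1; C->plug->C->R->G->L->C->refl->D->L'->A->R'->H->plug->H
Char 2 ('E'): step: R->0, L->2 (L advanced); E->plug->E->R->D->L->F->refl->H->L'->A->R'->A->plug->A
Char 3 ('C'): step: R->1, L=2; C->plug->C->R->F->L->B->refl->E->L'->G->R'->F->plug->F
Char 4 ('B'): step: R->2, L=2; B->plug->B->R->E->L->G->refl->A->L'->C->R'->A->plug->A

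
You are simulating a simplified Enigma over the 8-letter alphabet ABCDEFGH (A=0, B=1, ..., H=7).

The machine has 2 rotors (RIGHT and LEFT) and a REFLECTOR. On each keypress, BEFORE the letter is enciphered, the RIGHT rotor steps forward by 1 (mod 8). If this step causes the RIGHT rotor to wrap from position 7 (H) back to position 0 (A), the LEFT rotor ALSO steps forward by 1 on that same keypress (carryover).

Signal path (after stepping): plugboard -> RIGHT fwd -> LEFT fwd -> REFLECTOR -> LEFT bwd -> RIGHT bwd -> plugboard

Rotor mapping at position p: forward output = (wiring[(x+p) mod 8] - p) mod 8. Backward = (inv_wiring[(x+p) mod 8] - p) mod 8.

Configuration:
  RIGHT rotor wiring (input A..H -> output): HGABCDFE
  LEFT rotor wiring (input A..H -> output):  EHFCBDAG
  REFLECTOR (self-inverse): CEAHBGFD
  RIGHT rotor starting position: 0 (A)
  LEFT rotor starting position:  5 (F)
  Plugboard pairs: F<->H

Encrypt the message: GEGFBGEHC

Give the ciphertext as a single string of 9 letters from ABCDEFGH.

Answer: DDEGAFCGD

Derivation:
Char 1 ('G'): step: R->1, L=5; G->plug->G->R->D->L->H->refl->D->L'->B->R'->D->plug->D
Char 2 ('E'): step: R->2, L=5; E->plug->E->R->D->L->H->refl->D->L'->B->R'->D->plug->D
Char 3 ('G'): step: R->3, L=5; G->plug->G->R->D->L->H->refl->D->L'->B->R'->E->plug->E
Char 4 ('F'): step: R->4, L=5; F->plug->H->R->F->L->A->refl->C->L'->E->R'->G->plug->G
Char 5 ('B'): step: R->5, L=5; B->plug->B->R->A->L->G->refl->F->L'->G->R'->A->plug->A
Char 6 ('G'): step: R->6, L=5; G->plug->G->R->E->L->C->refl->A->L'->F->R'->H->plug->F
Char 7 ('E'): step: R->7, L=5; E->plug->E->R->C->L->B->refl->E->L'->H->R'->C->plug->C
Char 8 ('H'): step: R->0, L->6 (L advanced); H->plug->F->R->D->L->B->refl->E->L'->F->R'->G->plug->G
Char 9 ('C'): step: R->1, L=6; C->plug->C->R->A->L->C->refl->A->L'->B->R'->D->plug->D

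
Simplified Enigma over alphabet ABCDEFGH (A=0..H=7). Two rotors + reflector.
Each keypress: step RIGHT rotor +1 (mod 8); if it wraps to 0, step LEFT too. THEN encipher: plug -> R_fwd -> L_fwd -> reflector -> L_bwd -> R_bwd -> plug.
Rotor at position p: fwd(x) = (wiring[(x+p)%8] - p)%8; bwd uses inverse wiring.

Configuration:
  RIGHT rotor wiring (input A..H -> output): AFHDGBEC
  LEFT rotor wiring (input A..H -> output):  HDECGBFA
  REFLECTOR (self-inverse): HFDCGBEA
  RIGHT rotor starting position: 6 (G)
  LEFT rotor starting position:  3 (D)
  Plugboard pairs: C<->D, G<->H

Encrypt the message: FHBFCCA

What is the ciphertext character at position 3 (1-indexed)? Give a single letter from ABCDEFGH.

Char 1 ('F'): step: R->7, L=3; F->plug->F->R->H->L->B->refl->F->L'->E->R'->E->plug->E
Char 2 ('H'): step: R->0, L->4 (L advanced); H->plug->G->R->E->L->D->refl->C->L'->A->R'->A->plug->A
Char 3 ('B'): step: R->1, L=4; B->plug->B->R->G->L->A->refl->H->L'->F->R'->D->plug->C

C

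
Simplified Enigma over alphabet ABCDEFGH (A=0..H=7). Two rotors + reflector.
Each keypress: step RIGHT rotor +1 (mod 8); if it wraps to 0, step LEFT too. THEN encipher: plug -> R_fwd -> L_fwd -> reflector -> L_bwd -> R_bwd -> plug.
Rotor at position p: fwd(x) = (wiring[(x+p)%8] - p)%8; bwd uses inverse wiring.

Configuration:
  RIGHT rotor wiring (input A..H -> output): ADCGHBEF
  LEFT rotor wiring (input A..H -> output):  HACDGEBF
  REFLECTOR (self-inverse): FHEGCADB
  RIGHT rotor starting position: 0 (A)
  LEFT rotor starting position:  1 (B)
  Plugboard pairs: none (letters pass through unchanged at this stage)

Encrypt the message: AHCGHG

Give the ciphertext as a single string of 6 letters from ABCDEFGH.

Char 1 ('A'): step: R->1, L=1; A->plug->A->R->C->L->C->refl->E->L'->G->R'->D->plug->D
Char 2 ('H'): step: R->2, L=1; H->plug->H->R->B->L->B->refl->H->L'->A->R'->A->plug->A
Char 3 ('C'): step: R->3, L=1; C->plug->C->R->G->L->E->refl->C->L'->C->R'->E->plug->E
Char 4 ('G'): step: R->4, L=1; G->plug->G->R->G->L->E->refl->C->L'->C->R'->H->plug->H
Char 5 ('H'): step: R->5, L=1; H->plug->H->R->C->L->C->refl->E->L'->G->R'->E->plug->E
Char 6 ('G'): step: R->6, L=1; G->plug->G->R->B->L->B->refl->H->L'->A->R'->F->plug->F

Answer: DAEHEF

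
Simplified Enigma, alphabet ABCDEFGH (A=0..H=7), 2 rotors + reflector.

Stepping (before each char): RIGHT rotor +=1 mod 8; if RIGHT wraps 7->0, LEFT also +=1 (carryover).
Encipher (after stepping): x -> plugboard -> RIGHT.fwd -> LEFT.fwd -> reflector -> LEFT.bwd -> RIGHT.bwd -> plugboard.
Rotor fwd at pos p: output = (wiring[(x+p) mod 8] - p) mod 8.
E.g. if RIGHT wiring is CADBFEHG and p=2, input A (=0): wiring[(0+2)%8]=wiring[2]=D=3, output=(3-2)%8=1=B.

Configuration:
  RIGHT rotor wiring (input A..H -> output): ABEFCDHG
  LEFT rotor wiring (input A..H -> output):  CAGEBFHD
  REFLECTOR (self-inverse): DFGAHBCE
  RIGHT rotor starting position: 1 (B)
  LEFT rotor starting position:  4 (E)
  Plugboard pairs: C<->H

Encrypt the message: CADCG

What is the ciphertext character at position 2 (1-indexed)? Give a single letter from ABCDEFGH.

Char 1 ('C'): step: R->2, L=4; C->plug->H->R->H->L->A->refl->D->L'->C->R'->A->plug->A
Char 2 ('A'): step: R->3, L=4; A->plug->A->R->C->L->D->refl->A->L'->H->R'->B->plug->B

B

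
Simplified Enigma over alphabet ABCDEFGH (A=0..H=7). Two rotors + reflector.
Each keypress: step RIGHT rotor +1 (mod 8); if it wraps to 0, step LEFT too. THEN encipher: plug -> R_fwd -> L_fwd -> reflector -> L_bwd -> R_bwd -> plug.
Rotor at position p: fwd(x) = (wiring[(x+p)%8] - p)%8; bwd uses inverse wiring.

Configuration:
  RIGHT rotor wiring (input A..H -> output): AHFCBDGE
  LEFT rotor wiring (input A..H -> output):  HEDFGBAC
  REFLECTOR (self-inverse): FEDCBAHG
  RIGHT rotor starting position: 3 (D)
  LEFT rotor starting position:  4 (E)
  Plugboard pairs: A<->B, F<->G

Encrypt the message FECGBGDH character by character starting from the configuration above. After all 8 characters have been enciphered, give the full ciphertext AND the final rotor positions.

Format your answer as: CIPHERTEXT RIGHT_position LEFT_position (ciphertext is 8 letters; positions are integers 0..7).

Answer: BCEHAABA 3 5

Derivation:
Char 1 ('F'): step: R->4, L=4; F->plug->G->R->B->L->F->refl->A->L'->F->R'->A->plug->B
Char 2 ('E'): step: R->5, L=4; E->plug->E->R->C->L->E->refl->B->L'->H->R'->C->plug->C
Char 3 ('C'): step: R->6, L=4; C->plug->C->R->C->L->E->refl->B->L'->H->R'->E->plug->E
Char 4 ('G'): step: R->7, L=4; G->plug->F->R->C->L->E->refl->B->L'->H->R'->H->plug->H
Char 5 ('B'): step: R->0, L->5 (L advanced); B->plug->A->R->A->L->E->refl->B->L'->H->R'->B->plug->A
Char 6 ('G'): step: R->1, L=5; G->plug->F->R->F->L->G->refl->H->L'->E->R'->B->plug->A
Char 7 ('D'): step: R->2, L=5; D->plug->D->R->B->L->D->refl->C->L'->D->R'->A->plug->B
Char 8 ('H'): step: R->3, L=5; H->plug->H->R->C->L->F->refl->A->L'->G->R'->B->plug->A
Final: ciphertext=BCEHAABA, RIGHT=3, LEFT=5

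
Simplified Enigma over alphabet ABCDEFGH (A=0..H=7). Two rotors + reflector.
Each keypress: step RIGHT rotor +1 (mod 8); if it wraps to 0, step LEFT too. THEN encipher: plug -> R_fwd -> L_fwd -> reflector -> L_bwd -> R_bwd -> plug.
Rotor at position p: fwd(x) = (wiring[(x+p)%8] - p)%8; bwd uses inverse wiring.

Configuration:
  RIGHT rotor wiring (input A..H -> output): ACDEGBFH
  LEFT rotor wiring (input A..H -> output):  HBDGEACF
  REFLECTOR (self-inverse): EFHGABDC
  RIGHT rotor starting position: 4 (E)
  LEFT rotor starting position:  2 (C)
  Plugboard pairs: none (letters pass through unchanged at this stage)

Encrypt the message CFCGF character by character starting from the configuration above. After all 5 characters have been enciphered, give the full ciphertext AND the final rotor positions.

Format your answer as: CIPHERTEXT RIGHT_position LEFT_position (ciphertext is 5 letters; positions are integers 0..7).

Answer: GGEHC 1 3

Derivation:
Char 1 ('C'): step: R->5, L=2; C->plug->C->R->C->L->C->refl->H->L'->H->R'->G->plug->G
Char 2 ('F'): step: R->6, L=2; F->plug->F->R->G->L->F->refl->B->L'->A->R'->G->plug->G
Char 3 ('C'): step: R->7, L=2; C->plug->C->R->D->L->G->refl->D->L'->F->R'->E->plug->E
Char 4 ('G'): step: R->0, L->3 (L advanced); G->plug->G->R->F->L->E->refl->A->L'->H->R'->H->plug->H
Char 5 ('F'): step: R->1, L=3; F->plug->F->R->E->L->C->refl->H->L'->D->R'->C->plug->C
Final: ciphertext=GGEHC, RIGHT=1, LEFT=3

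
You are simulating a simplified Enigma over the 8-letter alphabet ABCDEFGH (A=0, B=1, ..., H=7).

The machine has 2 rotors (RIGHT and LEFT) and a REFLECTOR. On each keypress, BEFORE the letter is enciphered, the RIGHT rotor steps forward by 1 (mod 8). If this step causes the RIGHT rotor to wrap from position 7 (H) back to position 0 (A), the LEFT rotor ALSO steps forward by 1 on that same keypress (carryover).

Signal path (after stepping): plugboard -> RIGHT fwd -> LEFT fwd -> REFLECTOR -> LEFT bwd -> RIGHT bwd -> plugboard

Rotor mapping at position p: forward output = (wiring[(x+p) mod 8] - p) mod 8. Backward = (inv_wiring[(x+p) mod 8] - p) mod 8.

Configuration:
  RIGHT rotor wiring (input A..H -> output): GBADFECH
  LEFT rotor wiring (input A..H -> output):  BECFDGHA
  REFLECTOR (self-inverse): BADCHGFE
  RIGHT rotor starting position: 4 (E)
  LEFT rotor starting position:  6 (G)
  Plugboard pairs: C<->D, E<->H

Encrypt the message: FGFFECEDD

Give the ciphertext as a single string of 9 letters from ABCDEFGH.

Answer: GDEGGGGFH

Derivation:
Char 1 ('F'): step: R->5, L=6; F->plug->F->R->D->L->G->refl->F->L'->G->R'->G->plug->G
Char 2 ('G'): step: R->6, L=6; G->plug->G->R->H->L->A->refl->B->L'->A->R'->C->plug->D
Char 3 ('F'): step: R->7, L=6; F->plug->F->R->G->L->F->refl->G->L'->D->R'->H->plug->E
Char 4 ('F'): step: R->0, L->7 (L advanced); F->plug->F->R->E->L->G->refl->F->L'->C->R'->G->plug->G
Char 5 ('E'): step: R->1, L=7; E->plug->H->R->F->L->E->refl->H->L'->G->R'->G->plug->G
Char 6 ('C'): step: R->2, L=7; C->plug->D->R->C->L->F->refl->G->L'->E->R'->G->plug->G
Char 7 ('E'): step: R->3, L=7; E->plug->H->R->F->L->E->refl->H->L'->G->R'->G->plug->G
Char 8 ('D'): step: R->4, L=7; D->plug->C->R->G->L->H->refl->E->L'->F->R'->F->plug->F
Char 9 ('D'): step: R->5, L=7; D->plug->C->R->C->L->F->refl->G->L'->E->R'->E->plug->H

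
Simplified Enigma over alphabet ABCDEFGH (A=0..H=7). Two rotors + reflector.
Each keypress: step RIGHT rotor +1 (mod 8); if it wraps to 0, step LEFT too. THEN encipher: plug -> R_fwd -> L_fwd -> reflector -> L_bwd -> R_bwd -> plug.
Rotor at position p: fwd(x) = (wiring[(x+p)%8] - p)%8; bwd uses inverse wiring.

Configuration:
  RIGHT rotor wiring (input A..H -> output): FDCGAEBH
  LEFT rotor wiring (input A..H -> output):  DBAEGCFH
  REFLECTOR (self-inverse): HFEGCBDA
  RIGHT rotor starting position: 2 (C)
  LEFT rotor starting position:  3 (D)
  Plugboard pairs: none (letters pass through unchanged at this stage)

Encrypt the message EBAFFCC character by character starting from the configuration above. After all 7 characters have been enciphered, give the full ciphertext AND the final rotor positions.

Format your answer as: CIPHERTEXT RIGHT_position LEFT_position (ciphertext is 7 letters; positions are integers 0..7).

Char 1 ('E'): step: R->3, L=3; E->plug->E->R->E->L->E->refl->C->L'->D->R'->A->plug->A
Char 2 ('B'): step: R->4, L=3; B->plug->B->R->A->L->B->refl->F->L'->H->R'->F->plug->F
Char 3 ('A'): step: R->5, L=3; A->plug->A->R->H->L->F->refl->B->L'->A->R'->D->plug->D
Char 4 ('F'): step: R->6, L=3; F->plug->F->R->A->L->B->refl->F->L'->H->R'->C->plug->C
Char 5 ('F'): step: R->7, L=3; F->plug->F->R->B->L->D->refl->G->L'->G->R'->B->plug->B
Char 6 ('C'): step: R->0, L->4 (L advanced); C->plug->C->R->C->L->B->refl->F->L'->F->R'->A->plug->A
Char 7 ('C'): step: R->1, L=4; C->plug->C->R->F->L->F->refl->B->L'->C->R'->A->plug->A
Final: ciphertext=AFDCBAA, RIGHT=1, LEFT=4

Answer: AFDCBAA 1 4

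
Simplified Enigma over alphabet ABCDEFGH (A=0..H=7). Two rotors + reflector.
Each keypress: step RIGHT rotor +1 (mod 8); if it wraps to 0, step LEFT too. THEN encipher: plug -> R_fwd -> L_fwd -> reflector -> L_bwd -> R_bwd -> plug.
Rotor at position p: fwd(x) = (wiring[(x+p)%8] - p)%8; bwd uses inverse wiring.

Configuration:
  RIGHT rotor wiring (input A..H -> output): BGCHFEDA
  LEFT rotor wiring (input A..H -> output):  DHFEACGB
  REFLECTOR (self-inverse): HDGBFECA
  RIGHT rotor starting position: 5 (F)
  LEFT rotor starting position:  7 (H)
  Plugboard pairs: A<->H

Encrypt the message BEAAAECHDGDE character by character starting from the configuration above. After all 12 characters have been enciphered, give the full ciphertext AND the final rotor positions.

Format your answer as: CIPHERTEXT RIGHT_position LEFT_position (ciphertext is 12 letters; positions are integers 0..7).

Answer: GDDGEFBAGFAC 1 1

Derivation:
Char 1 ('B'): step: R->6, L=7; B->plug->B->R->C->L->A->refl->H->L'->H->R'->G->plug->G
Char 2 ('E'): step: R->7, L=7; E->plug->E->R->A->L->C->refl->G->L'->D->R'->D->plug->D
Char 3 ('A'): step: R->0, L->0 (L advanced); A->plug->H->R->A->L->D->refl->B->L'->H->R'->D->plug->D
Char 4 ('A'): step: R->1, L=0; A->plug->H->R->A->L->D->refl->B->L'->H->R'->G->plug->G
Char 5 ('A'): step: R->2, L=0; A->plug->H->R->E->L->A->refl->H->L'->B->R'->E->plug->E
Char 6 ('E'): step: R->3, L=0; E->plug->E->R->F->L->C->refl->G->L'->G->R'->F->plug->F
Char 7 ('C'): step: R->4, L=0; C->plug->C->R->H->L->B->refl->D->L'->A->R'->B->plug->B
Char 8 ('H'): step: R->5, L=0; H->plug->A->R->H->L->B->refl->D->L'->A->R'->H->plug->A
Char 9 ('D'): step: R->6, L=0; D->plug->D->R->A->L->D->refl->B->L'->H->R'->G->plug->G
Char 10 ('G'): step: R->7, L=0; G->plug->G->R->F->L->C->refl->G->L'->G->R'->F->plug->F
Char 11 ('D'): step: R->0, L->1 (L advanced); D->plug->D->R->H->L->C->refl->G->L'->A->R'->H->plug->A
Char 12 ('E'): step: R->1, L=1; E->plug->E->R->D->L->H->refl->A->L'->G->R'->C->plug->C
Final: ciphertext=GDDGEFBAGFAC, RIGHT=1, LEFT=1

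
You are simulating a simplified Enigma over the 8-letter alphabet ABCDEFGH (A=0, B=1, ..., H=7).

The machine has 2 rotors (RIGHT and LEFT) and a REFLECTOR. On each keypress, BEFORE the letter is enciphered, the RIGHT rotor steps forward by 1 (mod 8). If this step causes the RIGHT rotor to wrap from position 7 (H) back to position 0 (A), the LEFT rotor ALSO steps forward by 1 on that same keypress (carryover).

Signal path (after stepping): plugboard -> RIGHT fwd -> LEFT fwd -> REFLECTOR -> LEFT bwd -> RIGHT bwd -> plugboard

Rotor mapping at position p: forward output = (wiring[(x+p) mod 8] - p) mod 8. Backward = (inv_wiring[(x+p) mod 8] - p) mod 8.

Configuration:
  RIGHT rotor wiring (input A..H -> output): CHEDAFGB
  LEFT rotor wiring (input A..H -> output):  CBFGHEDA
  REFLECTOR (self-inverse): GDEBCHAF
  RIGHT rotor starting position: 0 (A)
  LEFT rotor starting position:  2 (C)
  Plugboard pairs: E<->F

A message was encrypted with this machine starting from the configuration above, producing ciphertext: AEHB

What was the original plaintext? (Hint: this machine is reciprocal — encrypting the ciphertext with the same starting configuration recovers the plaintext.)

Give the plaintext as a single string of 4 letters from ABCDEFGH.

Char 1 ('A'): step: R->1, L=2; A->plug->A->R->G->L->A->refl->G->L'->F->R'->F->plug->E
Char 2 ('E'): step: R->2, L=2; E->plug->F->R->H->L->H->refl->F->L'->C->R'->A->plug->A
Char 3 ('H'): step: R->3, L=2; H->plug->H->R->B->L->E->refl->C->L'->D->R'->D->plug->D
Char 4 ('B'): step: R->4, L=2; B->plug->B->R->B->L->E->refl->C->L'->D->R'->F->plug->E

Answer: EADE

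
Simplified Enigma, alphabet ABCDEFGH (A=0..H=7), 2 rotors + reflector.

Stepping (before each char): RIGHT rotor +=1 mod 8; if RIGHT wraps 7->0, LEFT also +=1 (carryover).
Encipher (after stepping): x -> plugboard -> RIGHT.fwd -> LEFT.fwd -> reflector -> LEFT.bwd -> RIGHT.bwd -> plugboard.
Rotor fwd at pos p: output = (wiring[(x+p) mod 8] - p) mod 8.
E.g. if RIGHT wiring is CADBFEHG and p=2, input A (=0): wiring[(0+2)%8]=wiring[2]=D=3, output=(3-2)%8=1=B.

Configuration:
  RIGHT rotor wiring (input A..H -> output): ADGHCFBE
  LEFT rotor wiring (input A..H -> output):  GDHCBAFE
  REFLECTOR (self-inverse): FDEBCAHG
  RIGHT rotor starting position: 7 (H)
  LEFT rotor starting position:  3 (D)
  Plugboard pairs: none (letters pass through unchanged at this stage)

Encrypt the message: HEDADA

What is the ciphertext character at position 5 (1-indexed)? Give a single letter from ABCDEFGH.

Char 1 ('H'): step: R->0, L->4 (L advanced); H->plug->H->R->E->L->C->refl->E->L'->B->R'->G->plug->G
Char 2 ('E'): step: R->1, L=4; E->plug->E->R->E->L->C->refl->E->L'->B->R'->D->plug->D
Char 3 ('D'): step: R->2, L=4; D->plug->D->R->D->L->A->refl->F->L'->A->R'->C->plug->C
Char 4 ('A'): step: R->3, L=4; A->plug->A->R->E->L->C->refl->E->L'->B->R'->E->plug->E
Char 5 ('D'): step: R->4, L=4; D->plug->D->R->A->L->F->refl->A->L'->D->R'->H->plug->H

H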